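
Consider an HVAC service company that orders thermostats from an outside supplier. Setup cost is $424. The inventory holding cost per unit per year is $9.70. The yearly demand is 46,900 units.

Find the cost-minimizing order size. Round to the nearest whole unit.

EOQ = √(2DS/H) = √(2 × 46,900 × 424 / 9.7)
    = √(4,100,123.71) ≈ 2,024.88

2,025 units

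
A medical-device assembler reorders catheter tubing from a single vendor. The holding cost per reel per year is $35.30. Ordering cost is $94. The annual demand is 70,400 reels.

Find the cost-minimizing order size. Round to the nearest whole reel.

612 reels

2DS/H = 2·70,400·94/35.3 = 374,934.84
EOQ = √374,934.84 ≈ 612.32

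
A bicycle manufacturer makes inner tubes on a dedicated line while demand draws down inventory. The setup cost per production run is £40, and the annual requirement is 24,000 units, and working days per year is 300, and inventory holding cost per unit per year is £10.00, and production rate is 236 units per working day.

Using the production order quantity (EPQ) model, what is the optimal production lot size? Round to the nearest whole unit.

Daily demand d = 24,000/300 = 80.000; p = 236; 1 − d/p = 0.66102
EPQ = √(2DS / (H(1 − d/p)))
    = √(2 × 24,000 × 40 / (10 × 0.66102)) ≈ 538.94

539 units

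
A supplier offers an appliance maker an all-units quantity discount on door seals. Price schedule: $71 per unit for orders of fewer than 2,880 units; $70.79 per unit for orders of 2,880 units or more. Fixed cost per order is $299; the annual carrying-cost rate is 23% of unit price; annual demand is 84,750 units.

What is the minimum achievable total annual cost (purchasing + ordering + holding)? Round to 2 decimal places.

$6,031,696.85

H₁ = 23%×$71 = $16.3300;  H₂ = 23%×$70.79 = $16.2817
EOQ₁ = √(2×84,750×299/16.3300) = 1,761.68  (< 2,880, feasible at tier 1)
EOQ₂ = √(2×84,750×299/16.2817) = 1,764.29  (< 2,880 → use Q = 2,880 at tier-2 price)
TC(tier 1 (EOQ₁), Q≈1,761.7) = $6,046,018.26
TC(tier 2, Q≈2,880.0) = $6,031,696.85
Minimum at tier 2: $6,031,696.85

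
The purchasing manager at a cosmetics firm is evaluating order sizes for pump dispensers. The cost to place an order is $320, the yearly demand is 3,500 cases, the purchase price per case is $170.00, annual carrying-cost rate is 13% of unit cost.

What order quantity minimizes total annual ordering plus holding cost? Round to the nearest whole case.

318 cases

H = i·C = 0.13 × $170 = $22.1000 per case-year
EOQ = √(2DS/H) = √(2 × 3,500 × 320 / 22.1)
    = √(101,357.47) ≈ 318.37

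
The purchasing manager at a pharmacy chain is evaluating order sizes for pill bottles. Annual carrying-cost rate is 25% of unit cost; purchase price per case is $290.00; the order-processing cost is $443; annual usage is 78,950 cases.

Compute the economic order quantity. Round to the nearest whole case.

H = i·C = 0.25 × $290 = $72.5000 per case-year
Optimal lot size Q* = (2 × 78,950 × $443 / $72.5)^½ ≈ 982.25

982 cases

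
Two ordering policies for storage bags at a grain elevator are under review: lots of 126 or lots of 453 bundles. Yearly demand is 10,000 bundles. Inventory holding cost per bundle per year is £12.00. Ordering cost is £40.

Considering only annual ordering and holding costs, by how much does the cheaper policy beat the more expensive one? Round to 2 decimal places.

£329.60

For each Q, cost = (D/Q)·S + (Q/2)·H.
TC(126) = (10,000/126)×40 + (126/2)×12 = £3,930.60
TC(453) = (10,000/453)×40 + (453/2)×12 = £3,601.00
Cheaper: Q = 453.  Difference = £329.60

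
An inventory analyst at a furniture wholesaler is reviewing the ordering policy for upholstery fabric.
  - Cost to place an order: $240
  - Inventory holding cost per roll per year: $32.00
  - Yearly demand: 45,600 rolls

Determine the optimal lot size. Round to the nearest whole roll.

827 rolls

Q* = √(2·D·S / H) = √(2·45,600·240 / 32) = √684,000.0 ≈ 827.04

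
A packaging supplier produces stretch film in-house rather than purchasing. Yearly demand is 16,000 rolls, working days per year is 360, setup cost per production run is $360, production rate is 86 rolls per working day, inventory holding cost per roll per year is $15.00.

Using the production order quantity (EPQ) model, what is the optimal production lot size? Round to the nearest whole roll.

1,261 rolls

d = 16,000/360 = 44.4444 rolls/day;  effective holding cost H(1 − d/p) = 15·(1 − 44.4444/86) = 7.24806
Q* = √(2DS / H_eff) = √(2·16,000·360 / 7.24806) ≈ 1,260.71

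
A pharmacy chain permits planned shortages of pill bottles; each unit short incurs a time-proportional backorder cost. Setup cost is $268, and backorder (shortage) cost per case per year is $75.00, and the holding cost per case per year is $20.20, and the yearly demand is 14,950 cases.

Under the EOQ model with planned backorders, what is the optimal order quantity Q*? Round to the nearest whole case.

Q* = √(2DS/H) · √((H + b)/b)
   = √(2 × 14,950 × 268 / 20.2) · √((20.2 + 75) / 75)
   = 629.836 × 1.1266 ≈ 709.60

710 cases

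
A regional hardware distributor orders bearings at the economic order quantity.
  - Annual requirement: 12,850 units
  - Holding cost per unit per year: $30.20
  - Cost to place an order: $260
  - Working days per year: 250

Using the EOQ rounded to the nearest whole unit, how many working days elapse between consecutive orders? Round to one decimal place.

9.1 days

EOQ = √(2DS/H) = √(2 × 12,850 × 260 / 30.2)
    = √(221,258.28) ≈ 470.38 → Q = 470 units
T = Q/D × 250 days = 470/12,850 × 250 = 9.144 days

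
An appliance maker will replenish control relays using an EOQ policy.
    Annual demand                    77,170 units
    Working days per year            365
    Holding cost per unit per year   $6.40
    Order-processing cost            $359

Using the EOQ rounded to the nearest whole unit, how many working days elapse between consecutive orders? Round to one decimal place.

Optimal lot size Q* = (2 × 77,170 × $359 / $6.4)^½ ≈ 2,942.36 → Q = 2,942 units
Cycle time = (working days × Q)/D = (365 × 2,942) / 77,170 = 13.915 days

13.9 days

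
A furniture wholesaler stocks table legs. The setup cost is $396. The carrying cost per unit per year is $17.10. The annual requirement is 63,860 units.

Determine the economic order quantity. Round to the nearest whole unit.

1,720 units

EOQ = √(2DS/H) = √(2 × 63,860 × 396 / 17.1)
    = √(2,957,726.32) ≈ 1,719.80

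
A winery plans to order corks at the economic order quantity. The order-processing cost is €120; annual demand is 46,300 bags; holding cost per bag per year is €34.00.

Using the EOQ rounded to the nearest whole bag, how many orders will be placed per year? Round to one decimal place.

80.9 orders per year

2DS/H = 2·46,300·120/34 = 326,823.53
EOQ = √326,823.53 ≈ 571.68 → Q = 572
Orders per year = D/Q = 46,300 / 572 = 80.944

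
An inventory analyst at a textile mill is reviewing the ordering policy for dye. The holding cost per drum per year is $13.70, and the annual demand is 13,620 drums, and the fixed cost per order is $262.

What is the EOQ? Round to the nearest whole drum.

722 drums

2DS/H = 2·13,620·262/13.7 = 520,940.15
EOQ = √520,940.15 ≈ 721.76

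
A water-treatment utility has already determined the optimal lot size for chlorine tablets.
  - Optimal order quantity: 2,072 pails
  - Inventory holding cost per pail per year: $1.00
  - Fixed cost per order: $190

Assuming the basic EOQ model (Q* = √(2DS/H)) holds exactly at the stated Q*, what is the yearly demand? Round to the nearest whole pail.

EOQ relation: Q² = 2DS/H, so rearrange for the unknown.
D = Q²H / (2S) = 2,072² × 1 / (2 × 190) = 11,297.85

11,298 pails per year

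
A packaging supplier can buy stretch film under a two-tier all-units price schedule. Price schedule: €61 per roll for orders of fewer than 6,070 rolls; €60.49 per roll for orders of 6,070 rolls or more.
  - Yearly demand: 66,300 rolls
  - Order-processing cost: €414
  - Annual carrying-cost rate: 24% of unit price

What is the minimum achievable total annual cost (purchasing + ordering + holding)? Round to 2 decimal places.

H₁ = 24%×€61 = €14.6400;  H₂ = 24%×€60.49 = €14.5176
EOQ₁ = √(2×66,300×414/14.6400) = 1,936.43  (< 6,070, feasible at tier 1)
EOQ₂ = √(2×66,300×414/14.5176) = 1,944.57  (< 6,070 → use Q = 6,070 at tier-2 price)
TC(tier 1 (EOQ₁), Q≈1,936.4) = €4,072,649.31
TC(tier 2, Q≈6,070.0) = €4,059,069.86
Minimum at tier 2: €4,059,069.86

€4,059,069.86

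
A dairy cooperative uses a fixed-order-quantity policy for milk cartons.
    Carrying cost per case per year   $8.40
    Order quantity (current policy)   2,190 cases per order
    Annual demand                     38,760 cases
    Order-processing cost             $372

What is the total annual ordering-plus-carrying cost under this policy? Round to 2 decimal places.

Orders/yr = 38,760/2,190 = 17.699; ordering cost = 17.699 × $372 = $6,583.89
Average inventory = 2,190/2 = 1095; holding cost = 1095 × $8.4 = $9,198.00
Total = $6,583.89 + $9,198.00 = $15,781.89

$15,781.89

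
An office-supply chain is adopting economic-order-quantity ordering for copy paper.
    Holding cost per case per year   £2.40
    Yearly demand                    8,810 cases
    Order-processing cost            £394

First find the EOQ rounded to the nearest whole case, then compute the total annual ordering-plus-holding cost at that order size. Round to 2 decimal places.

2DS/H = 2·8,810·394/2.4 = 2,892,616.67
EOQ = √2,892,616.67 ≈ 1,700.77 → Q = 1,701 cases
Orders/yr = 8,810/1,701 = 5.179; ordering cost = 5.179 × £394 = £2,040.65
Average inventory = 1,701/2 = 850.5; holding cost = 850.5 × £2.4 = £2,041.20
Total = £2,040.65 + £2,041.20 = £4,081.85

£4,081.85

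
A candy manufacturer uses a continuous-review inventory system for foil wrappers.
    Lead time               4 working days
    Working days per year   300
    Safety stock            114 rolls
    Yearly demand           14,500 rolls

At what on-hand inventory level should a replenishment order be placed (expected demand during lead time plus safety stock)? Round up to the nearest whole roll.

Daily demand d = 14,500 / 300 = 48.333 rolls/day
Demand during lead time = 48.333 × 4 = 193.33
Reorder point = 193.33 + 114 = 307.33 → round up

308 rolls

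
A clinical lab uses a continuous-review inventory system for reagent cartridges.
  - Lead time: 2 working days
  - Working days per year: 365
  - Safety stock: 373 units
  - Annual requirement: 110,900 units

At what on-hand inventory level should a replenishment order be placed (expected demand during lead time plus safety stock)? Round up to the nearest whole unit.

981 units

Daily demand d = 110,900 / 365 = 303.836 units/day
Demand during lead time = 303.836 × 2 = 607.67
Reorder point = 607.67 + 373 = 980.67 → round up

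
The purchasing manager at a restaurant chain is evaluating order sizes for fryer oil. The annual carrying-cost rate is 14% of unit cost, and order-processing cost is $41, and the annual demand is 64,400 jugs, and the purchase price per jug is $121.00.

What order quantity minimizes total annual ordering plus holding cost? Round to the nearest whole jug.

558 jugs

H = i·C = 0.14 × $121 = $16.9400 per jug-year
2DS/H = 2·64,400·41/16.94 = 311,735.54
EOQ = √311,735.54 ≈ 558.33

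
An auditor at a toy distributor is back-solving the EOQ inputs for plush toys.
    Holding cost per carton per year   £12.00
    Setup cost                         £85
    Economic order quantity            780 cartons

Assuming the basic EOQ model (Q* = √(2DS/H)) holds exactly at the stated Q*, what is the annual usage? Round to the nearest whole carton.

EOQ relation: Q² = 2DS/H, so rearrange for the unknown.
D = Q²H / (2S) = 780² × 12 / (2 × 85) = 42,945.88

42,946 cartons per year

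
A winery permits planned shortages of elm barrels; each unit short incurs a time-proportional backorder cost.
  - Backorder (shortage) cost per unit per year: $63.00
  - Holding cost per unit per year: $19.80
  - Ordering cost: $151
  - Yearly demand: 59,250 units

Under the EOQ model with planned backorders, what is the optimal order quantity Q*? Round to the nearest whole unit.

1,090 units

Basic EOQ = √(2·59,250·151/19.8) = 950.638
Backorder adjustment √((H+b)/b) = √((19.8+63)/63) = 1.1464
Q* = 950.638 × 1.1464 ≈ 1,089.83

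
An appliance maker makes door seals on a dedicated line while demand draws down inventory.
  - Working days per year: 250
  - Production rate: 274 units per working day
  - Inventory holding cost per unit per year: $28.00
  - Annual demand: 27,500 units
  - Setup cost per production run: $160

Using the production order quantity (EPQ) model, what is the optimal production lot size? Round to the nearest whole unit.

d = 27,500/250 = 110.0000 units/day;  effective holding cost H(1 − d/p) = 28·(1 − 110.0000/274) = 16.75912
Q* = √(2DS / H_eff) = √(2·27,500·160 / 16.75912) ≈ 724.63

725 units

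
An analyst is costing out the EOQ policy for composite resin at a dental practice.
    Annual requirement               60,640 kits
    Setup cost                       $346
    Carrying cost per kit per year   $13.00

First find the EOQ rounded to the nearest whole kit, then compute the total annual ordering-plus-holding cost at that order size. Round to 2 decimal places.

$23,356.32

EOQ = √(2DS/H) = √(2 × 60,640 × 346 / 13)
    = √(3,227,913.85) ≈ 1,796.64 → Q = 1,797 kits
Orders/yr = 60,640/1,797 = 33.745; ordering cost = 33.745 × $346 = $11,675.82
Average inventory = 1,797/2 = 898.5; holding cost = 898.5 × $13 = $11,680.50
Total = $11,675.82 + $11,680.50 = $23,356.32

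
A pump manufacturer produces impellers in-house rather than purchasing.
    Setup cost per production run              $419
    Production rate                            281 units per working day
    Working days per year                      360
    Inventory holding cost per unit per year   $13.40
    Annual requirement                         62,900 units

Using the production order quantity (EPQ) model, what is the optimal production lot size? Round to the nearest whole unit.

Daily demand d = 62,900/360 = 174.722; p = 281; 1 − d/p = 0.37821
EPQ = √(2DS / (H(1 − d/p)))
    = √(2 × 62,900 × 419 / (13.4 × 0.37821)) ≈ 3,224.98

3,225 units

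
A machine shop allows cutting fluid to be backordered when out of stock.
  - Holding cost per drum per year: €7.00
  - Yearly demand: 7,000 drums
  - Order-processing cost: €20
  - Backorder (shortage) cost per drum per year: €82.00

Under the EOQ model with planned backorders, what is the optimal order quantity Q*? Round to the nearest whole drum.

Q* = √(2DS/H) · √((H + b)/b)
   = √(2 × 7,000 × 20 / 7) · √((7 + 82) / 82)
   = 200.000 × 1.0418 ≈ 208.36

208 drums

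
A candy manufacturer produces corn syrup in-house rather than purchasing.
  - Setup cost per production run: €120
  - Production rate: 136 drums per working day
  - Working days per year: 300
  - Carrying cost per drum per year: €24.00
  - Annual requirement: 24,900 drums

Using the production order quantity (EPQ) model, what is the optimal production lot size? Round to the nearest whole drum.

Daily demand d = 24,900/300 = 83.000; p = 136; 1 − d/p = 0.38971
EPQ = √(2DS / (H(1 − d/p)))
    = √(2 × 24,900 × 120 / (24 × 0.38971)) ≈ 799.34

799 drums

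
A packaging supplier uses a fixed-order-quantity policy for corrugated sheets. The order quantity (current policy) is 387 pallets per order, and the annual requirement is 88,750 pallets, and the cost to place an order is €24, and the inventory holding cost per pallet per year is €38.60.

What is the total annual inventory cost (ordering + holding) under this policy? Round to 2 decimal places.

Orders/yr = 88,750/387 = 229.328; ordering cost = 229.328 × €24 = €5,503.88
Average inventory = 387/2 = 193.5; holding cost = 193.5 × €38.6 = €7,469.10
Total = €5,503.88 + €7,469.10 = €12,972.98

€12,972.98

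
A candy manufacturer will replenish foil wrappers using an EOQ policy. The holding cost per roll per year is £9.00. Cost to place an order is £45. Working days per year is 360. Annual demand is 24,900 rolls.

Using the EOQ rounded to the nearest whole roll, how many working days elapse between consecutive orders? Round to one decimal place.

7.2 days

Q* = √(2·D·S / H) = √(2·24,900·45 / 9) = √249,000.0 ≈ 499.00 → Q = 499 rolls
Days between orders = 360 / (D/Q) = 360 / 49.900 ≈ 7.214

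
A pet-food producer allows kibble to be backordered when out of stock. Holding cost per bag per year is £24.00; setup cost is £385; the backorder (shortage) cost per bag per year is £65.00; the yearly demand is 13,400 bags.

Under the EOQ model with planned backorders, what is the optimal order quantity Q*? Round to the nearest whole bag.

767 bags

Q* = √(2DS/H) · √((H + b)/b)
   = √(2 × 13,400 × 385 / 24) · √((24 + 65) / 65)
   = 655.680 × 1.1701 ≈ 767.24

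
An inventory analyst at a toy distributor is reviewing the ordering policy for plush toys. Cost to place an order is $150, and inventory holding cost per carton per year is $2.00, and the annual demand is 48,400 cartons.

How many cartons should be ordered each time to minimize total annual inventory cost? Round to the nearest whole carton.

2DS/H = 2·48,400·150/2 = 7,260,000.00
EOQ = √7,260,000.00 ≈ 2,694.44

2,694 cartons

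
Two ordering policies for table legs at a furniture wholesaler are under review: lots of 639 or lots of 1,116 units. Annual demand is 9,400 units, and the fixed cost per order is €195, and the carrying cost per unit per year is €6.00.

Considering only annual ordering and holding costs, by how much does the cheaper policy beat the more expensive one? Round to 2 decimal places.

TC(Q) = (D/Q)S + (Q/2)H
TC(639) = (9,400/639)×195 + (639/2)×6 = €4,785.54
TC(1,116) = (9,400/1,116)×195 + (1,116/2)×6 = €4,990.47
Lots of 639 are cheaper by €204.93.

€204.93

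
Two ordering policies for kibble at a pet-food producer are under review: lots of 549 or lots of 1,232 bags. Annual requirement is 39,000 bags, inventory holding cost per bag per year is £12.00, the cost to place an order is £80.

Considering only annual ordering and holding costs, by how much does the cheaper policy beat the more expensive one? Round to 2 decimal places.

£947.41

TC(Q) = (D/Q)S + (Q/2)H
TC(549) = (39,000/549)×80 + (549/2)×12 = £8,977.06
TC(1,232) = (39,000/1,232)×80 + (1,232/2)×12 = £9,924.47
Lots of 549 are cheaper by £947.41.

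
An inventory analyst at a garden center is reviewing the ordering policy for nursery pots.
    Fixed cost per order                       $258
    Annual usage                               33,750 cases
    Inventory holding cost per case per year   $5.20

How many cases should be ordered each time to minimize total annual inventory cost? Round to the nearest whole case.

1,830 cases

Optimal lot size Q* = (2 × 33,750 × $258 / $5.2)^½ ≈ 1,830.04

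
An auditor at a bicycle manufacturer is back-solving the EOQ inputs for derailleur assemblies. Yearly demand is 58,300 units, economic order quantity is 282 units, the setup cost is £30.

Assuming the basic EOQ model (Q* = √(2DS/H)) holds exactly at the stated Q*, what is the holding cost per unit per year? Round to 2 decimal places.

Since Q* = (2DS/H)^½, squaring gives Q*²·H = 2DS.
H = 2DS / Q² = 2 × 58,300 × 30 / 282² = 43.9867

£43.99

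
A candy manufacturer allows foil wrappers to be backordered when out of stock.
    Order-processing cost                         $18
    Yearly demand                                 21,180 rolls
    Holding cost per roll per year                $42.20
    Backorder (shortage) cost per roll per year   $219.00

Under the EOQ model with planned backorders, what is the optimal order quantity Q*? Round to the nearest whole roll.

147 rolls

Q* = √(2DS/H) · √((H + b)/b)
   = √(2 × 21,180 × 18 / 42.2) · √((42.2 + 219) / 219)
   = 134.418 × 1.0921 ≈ 146.80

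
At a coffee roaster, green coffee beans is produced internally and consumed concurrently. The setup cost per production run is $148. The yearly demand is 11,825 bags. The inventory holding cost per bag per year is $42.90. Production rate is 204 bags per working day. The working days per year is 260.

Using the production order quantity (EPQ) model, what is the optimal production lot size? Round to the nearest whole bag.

Daily demand d = 11,825/260 = 45.481; p = 204; 1 − d/p = 0.77706
EPQ = √(2DS / (H(1 − d/p)))
    = √(2 × 11,825 × 148 / (42.9 × 0.77706)) ≈ 324.03

324 bags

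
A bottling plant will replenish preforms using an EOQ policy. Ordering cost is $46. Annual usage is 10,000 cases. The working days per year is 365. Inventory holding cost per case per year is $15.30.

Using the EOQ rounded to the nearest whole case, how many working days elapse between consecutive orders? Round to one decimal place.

8.9 days

2DS/H = 2·10,000·46/15.3 = 60,130.72
EOQ = √60,130.72 ≈ 245.22 → Q = 245 cases
Cycle time = (working days × Q)/D = (365 × 245) / 10,000 = 8.943 days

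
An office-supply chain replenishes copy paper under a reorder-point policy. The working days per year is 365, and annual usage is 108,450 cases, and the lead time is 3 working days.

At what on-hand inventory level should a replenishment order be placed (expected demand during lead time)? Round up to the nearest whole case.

892 cases

Daily demand d = 108,450 / 365 = 297.123 cases/day
Demand during lead time = 297.123 × 3 = 891.37
Reorder point = 891.37 → round up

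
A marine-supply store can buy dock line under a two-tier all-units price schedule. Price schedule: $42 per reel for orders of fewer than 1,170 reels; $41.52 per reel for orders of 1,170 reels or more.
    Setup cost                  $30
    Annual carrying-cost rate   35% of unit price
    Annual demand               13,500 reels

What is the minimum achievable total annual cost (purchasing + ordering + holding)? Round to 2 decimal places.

H₁ = 35%×$42 = $14.7000;  H₂ = 35%×$41.52 = $14.5320
EOQ₁ = √(2×13,500×30/14.7000) = 234.74  (< 1,170, feasible at tier 1)
EOQ₂ = √(2×13,500×30/14.5320) = 236.09  (< 1,170 → use Q = 1,170 at tier-2 price)
TC(tier 1 (EOQ₁), Q≈234.7) = $570,450.65
TC(tier 2, Q≈1,170.0) = $569,367.37
Minimum at tier 2: $569,367.37

$569,367.37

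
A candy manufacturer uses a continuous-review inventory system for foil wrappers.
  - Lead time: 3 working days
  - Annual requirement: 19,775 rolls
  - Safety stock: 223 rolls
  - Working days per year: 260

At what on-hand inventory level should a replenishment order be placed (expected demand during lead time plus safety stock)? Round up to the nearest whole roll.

452 rolls

Daily demand d = 19,775 / 260 = 76.058 rolls/day
Demand during lead time = 76.058 × 3 = 228.17
Reorder point = 228.17 + 223 = 451.17 → round up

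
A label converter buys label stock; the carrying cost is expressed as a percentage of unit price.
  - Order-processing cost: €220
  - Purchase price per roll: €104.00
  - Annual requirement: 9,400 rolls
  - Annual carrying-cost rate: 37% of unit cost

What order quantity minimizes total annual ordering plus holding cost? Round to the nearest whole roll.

Carrying cost H = €104 × 37% = €38.4800/roll/yr
2DS/H = 2·9,400·220/38.48 = 107,484.41
EOQ = √107,484.41 ≈ 327.85

328 rolls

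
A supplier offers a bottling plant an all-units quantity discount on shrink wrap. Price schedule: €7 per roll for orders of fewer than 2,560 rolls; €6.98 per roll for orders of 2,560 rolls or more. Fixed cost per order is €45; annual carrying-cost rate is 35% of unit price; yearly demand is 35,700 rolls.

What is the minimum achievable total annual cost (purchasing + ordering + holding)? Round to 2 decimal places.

H₁ = 35%×€7 = €2.4500;  H₂ = 35%×€6.98 = €2.4430
EOQ₁ = √(2×35,700×45/2.4500) = 1,145.18  (< 2,560, feasible at tier 1)
EOQ₂ = √(2×35,700×45/2.4430) = 1,146.82  (< 2,560 → use Q = 2,560 at tier-2 price)
TC(tier 1 (EOQ₁), Q≈1,145.2) = €252,705.68
TC(tier 2, Q≈2,560.0) = €252,940.58
Minimum at tier 1 (EOQ₁): €252,705.68

€252,705.68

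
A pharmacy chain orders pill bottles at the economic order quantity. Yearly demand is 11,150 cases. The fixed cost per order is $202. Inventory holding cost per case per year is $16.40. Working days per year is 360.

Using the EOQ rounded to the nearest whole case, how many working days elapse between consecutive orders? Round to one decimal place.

16.9 days

EOQ = √(2DS/H) = √(2 × 11,150 × 202 / 16.4)
    = √(274,670.73) ≈ 524.09 → Q = 524 cases
T = Q/D × 360 days = 524/11,150 × 360 = 16.918 days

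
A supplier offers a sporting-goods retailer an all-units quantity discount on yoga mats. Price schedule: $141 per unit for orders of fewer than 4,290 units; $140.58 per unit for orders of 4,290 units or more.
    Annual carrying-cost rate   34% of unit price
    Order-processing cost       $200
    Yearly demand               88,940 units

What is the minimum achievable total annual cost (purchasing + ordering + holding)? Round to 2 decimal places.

H₁ = 34%×$141 = $47.9400;  H₂ = 34%×$140.58 = $47.7972
EOQ₁ = √(2×88,940×200/47.9400) = 861.45  (< 4,290, feasible at tier 1)
EOQ₂ = √(2×88,940×200/47.7972) = 862.73  (< 4,290 → use Q = 4,290 at tier-2 price)
TC(tier 1 (EOQ₁), Q≈861.4) = $12,581,837.86
TC(tier 2, Q≈4,290.0) = $12,609,856.58
Minimum at tier 1 (EOQ₁): $12,581,837.86

$12,581,837.86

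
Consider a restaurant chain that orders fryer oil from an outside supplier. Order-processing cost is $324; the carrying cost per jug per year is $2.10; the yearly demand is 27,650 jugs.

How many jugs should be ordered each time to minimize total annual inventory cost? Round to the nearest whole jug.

2DS/H = 2·27,650·324/2.1 = 8,532,000.00
EOQ = √8,532,000.00 ≈ 2,920.96

2,921 jugs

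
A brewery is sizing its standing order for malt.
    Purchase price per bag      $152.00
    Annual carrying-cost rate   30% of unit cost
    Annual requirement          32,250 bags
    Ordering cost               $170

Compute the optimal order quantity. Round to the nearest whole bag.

490 bags

Holding cost per bag per year: H = 30% × $152 = $45.6000
EOQ = √(2DS/H) = √(2 × 32,250 × 170 / 45.6)
    = √(240,460.53) ≈ 490.37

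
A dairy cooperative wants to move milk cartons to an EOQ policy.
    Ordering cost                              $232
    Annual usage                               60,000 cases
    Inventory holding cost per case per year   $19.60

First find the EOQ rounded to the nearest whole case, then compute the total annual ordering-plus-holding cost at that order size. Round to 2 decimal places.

EOQ = √(2DS/H) = √(2 × 60,000 × 232 / 19.6)
    = √(1,420,408.16) ≈ 1,191.81 → Q = 1,192 cases
Orders/yr = 60,000/1,192 = 50.336; ordering cost = 50.336 × $232 = $11,677.85
Average inventory = 1,192/2 = 596; holding cost = 596 × $19.6 = $11,681.60
Total = $11,677.85 + $11,681.60 = $23,359.45

$23,359.45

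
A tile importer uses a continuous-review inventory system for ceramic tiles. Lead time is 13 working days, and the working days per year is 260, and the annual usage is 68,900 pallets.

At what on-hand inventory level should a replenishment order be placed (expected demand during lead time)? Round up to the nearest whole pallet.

3,445 pallets

Daily demand d = 68,900 / 260 = 265.000 pallets/day
Demand during lead time = 265.000 × 13 = 3,445.00
Reorder point = 3,445.00 → round up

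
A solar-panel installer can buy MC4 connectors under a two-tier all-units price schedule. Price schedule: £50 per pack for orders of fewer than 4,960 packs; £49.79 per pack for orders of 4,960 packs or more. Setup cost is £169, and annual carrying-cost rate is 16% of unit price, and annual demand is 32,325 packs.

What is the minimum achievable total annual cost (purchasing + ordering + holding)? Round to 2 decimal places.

£1,625,599.16

H₁ = 16%×£50 = £8.0000;  H₂ = 16%×£49.79 = £7.9664
EOQ₁ = √(2×32,325×169/8.0000) = 1,168.65  (< 4,960, feasible at tier 1)
EOQ₂ = √(2×32,325×169/7.9664) = 1,171.11  (< 4,960 → use Q = 4,960 at tier-2 price)
TC(tier 1 (EOQ₁), Q≈1,168.6) = £1,625,599.16
TC(tier 2, Q≈4,960.0) = £1,630,319.82
Minimum at tier 1 (EOQ₁): £1,625,599.16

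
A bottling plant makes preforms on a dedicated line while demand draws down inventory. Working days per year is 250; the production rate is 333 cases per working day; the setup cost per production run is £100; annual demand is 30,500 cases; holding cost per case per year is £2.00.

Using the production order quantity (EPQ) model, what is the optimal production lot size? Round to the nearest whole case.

Daily demand d = 30,500/250 = 122.000; p = 333; 1 − d/p = 0.63363
EPQ = √(2DS / (H(1 − d/p)))
    = √(2 × 30,500 × 100 / (2 × 0.63363)) ≈ 2,193.97

2,194 cases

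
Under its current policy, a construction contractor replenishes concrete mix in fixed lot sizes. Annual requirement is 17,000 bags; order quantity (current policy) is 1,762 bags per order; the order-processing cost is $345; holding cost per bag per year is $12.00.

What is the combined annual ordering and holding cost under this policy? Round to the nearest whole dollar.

$13,901

Ordering: D/Q × S = 17,000/1,762 × $345 = $3,328.60
Holding:  Q/2 × H = 1,762/2 × $12 = $10,572.00
Total = $3,328.60 + $10,572.00 = $13,900.60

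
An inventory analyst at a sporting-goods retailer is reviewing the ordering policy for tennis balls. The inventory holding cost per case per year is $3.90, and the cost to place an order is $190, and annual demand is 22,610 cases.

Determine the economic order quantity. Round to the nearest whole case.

1,484 cases

2DS/H = 2·22,610·190/3.9 = 2,203,025.64
EOQ = √2,203,025.64 ≈ 1,484.26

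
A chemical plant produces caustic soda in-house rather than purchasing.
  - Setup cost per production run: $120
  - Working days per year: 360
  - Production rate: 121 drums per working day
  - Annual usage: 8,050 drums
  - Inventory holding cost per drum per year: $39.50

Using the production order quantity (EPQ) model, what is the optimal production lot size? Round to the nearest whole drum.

Daily demand d = 8,050/360 = 22.361; p = 121; 1 − d/p = 0.81520
EPQ = √(2DS / (H(1 − d/p)))
    = √(2 × 8,050 × 120 / (39.5 × 0.81520)) ≈ 244.95

245 drums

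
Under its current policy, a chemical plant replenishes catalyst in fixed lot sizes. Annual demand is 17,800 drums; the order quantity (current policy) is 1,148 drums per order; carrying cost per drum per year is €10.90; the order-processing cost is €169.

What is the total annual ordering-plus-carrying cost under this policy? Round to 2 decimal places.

Orders/yr = 17,800/1,148 = 15.505; ordering cost = 15.505 × €169 = €2,620.38
Average inventory = 1,148/2 = 574; holding cost = 574 × €10.9 = €6,256.60
Total = €2,620.38 + €6,256.60 = €8,876.98

€8,876.98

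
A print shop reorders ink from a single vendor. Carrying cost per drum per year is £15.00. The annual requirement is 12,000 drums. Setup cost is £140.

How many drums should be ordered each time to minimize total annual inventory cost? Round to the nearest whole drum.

473 drums

Q* = √(2·D·S / H) = √(2·12,000·140 / 15) = √224,000.0 ≈ 473.29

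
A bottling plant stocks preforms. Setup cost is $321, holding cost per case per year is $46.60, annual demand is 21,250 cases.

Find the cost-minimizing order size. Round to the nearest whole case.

2DS/H = 2·21,250·321/46.6 = 292,757.51
EOQ = √292,757.51 ≈ 541.07

541 cases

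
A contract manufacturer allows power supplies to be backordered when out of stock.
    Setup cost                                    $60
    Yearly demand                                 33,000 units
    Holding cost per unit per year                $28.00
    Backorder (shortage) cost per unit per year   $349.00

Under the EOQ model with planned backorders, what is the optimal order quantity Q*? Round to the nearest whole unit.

Q* = √(2DS/H) · √((H + b)/b)
   = √(2 × 33,000 × 60 / 28) · √((28 + 349) / 349)
   = 376.070 × 1.0393 ≈ 390.86

391 units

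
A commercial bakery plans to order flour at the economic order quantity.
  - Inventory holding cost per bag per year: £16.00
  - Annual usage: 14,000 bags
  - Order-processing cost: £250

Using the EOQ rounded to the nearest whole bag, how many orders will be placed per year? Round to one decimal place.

Q* = √(2·D·S / H) = √(2·14,000·250 / 16) = √437,500.0 ≈ 661.44 → Q = 661
N = D/Q = 14,000/661 ≈ 21.180 orders/yr

21.2 orders per year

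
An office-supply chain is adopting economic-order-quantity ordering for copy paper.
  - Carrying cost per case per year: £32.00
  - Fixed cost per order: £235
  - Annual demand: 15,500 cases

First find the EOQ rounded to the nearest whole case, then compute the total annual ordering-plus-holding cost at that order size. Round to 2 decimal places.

2DS/H = 2·15,500·235/32 = 227,656.25
EOQ = √227,656.25 ≈ 477.13 → Q = 477 cases
Orders/yr = 15,500/477 = 32.495; ordering cost = 32.495 × £235 = £7,636.27
Average inventory = 477/2 = 238.5; holding cost = 238.5 × £32 = £7,632.00
Total = £7,636.27 + £7,632.00 = £15,268.27

£15,268.27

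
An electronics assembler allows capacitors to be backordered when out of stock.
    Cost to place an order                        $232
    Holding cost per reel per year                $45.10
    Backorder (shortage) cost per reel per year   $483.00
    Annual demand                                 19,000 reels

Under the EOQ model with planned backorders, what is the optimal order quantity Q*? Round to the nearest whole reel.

462 reels

Q* = √(2DS/H) · √((H + b)/b)
   = √(2 × 19,000 × 232 / 45.1) · √((45.1 + 483) / 483)
   = 442.127 × 1.0456 ≈ 462.31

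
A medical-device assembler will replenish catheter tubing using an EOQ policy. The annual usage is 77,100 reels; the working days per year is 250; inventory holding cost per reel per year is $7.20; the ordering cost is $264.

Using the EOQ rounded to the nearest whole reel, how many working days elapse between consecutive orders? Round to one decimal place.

Optimal lot size Q* = (2 × 77,100 × $264 / $7.2)^½ ≈ 2,377.81 → Q = 2,378 reels
Days between orders = 250 / (D/Q) = 250 / 32.422 ≈ 7.711

7.7 days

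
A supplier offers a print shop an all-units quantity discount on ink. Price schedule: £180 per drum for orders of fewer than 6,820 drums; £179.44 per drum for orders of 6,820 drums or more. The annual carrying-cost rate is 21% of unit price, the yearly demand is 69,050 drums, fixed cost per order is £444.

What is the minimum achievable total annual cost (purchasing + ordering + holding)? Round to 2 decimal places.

£12,477,143.12

H₁ = 21%×£180 = £37.8000;  H₂ = 21%×£179.44 = £37.6824
EOQ₁ = √(2×69,050×444/37.8000) = 1,273.63  (< 6,820, feasible at tier 1)
EOQ₂ = √(2×69,050×444/37.6824) = 1,275.61  (< 6,820 → use Q = 6,820 at tier-2 price)
TC(tier 1 (EOQ₁), Q≈1,273.6) = £12,477,143.12
TC(tier 2, Q≈6,820.0) = £12,523,324.32
Minimum at tier 1 (EOQ₁): £12,477,143.12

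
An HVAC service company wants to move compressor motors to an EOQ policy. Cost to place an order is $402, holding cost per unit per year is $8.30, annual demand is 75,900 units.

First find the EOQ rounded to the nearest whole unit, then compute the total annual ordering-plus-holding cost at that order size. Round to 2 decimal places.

$22,505.46

2DS/H = 2·75,900·402/8.3 = 7,352,240.96
EOQ = √7,352,240.96 ≈ 2,711.50 → Q = 2,712 units
Ordering: D/Q × S = 75,900/2,712 × $402 = $11,250.66
Holding:  Q/2 × H = 2,712/2 × $8.3 = $11,254.80
Total = $11,250.66 + $11,254.80 = $22,505.46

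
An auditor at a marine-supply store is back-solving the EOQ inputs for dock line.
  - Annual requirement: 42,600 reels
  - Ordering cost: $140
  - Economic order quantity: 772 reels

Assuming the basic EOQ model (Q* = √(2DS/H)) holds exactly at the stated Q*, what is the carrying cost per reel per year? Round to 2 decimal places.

EOQ relation: Q² = 2DS/H, so rearrange for the unknown.
H = 2DS / Q² = 2 × 42,600 × 140 / 772² = 20.0140

$20.01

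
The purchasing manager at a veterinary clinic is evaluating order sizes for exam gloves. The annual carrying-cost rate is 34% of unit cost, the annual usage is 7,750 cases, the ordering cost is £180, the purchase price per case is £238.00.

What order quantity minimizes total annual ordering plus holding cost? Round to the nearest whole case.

Carrying cost H = £238 × 34% = £80.9200/case/yr
Optimal lot size Q* = (2 × 7,750 × £180 / £80.92)^½ ≈ 185.68

186 cases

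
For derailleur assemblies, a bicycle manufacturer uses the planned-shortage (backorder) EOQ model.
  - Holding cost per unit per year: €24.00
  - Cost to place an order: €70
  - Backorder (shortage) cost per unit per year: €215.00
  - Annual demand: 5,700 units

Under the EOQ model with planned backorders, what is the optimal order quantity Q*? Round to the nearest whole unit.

Basic EOQ = √(2·5,700·70/24) = 182.346
Backorder adjustment √((H+b)/b) = √((24+215)/215) = 1.0543
Q* = 182.346 × 1.0543 ≈ 192.25

192 units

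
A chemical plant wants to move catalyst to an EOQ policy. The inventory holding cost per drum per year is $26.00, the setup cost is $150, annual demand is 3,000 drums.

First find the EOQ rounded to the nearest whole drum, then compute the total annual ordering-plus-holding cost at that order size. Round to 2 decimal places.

$4,837.35

Q* = √(2·D·S / H) = √(2·3,000·150 / 26) = √34,615.4 ≈ 186.05 → Q = 186 drums
Orders/yr = 3,000/186 = 16.129; ordering cost = 16.129 × $150 = $2,419.35
Average inventory = 186/2 = 93; holding cost = 93 × $26 = $2,418.00
Total = $2,419.35 + $2,418.00 = $4,837.35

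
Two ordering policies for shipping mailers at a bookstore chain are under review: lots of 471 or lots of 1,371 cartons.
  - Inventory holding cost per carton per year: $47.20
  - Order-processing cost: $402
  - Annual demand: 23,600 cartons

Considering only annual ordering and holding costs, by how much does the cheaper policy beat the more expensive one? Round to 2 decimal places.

TC(Q) = (D/Q)S + (Q/2)H
TC(471) = (23,600/471)×402 + (471/2)×47.2 = $31,258.28
TC(1,371) = (23,600/1,371)×402 + (1,371/2)×47.2 = $39,275.51
|ΔTC| = |$31,258.28 − $39,275.51| = $8,017.24

$8,017.24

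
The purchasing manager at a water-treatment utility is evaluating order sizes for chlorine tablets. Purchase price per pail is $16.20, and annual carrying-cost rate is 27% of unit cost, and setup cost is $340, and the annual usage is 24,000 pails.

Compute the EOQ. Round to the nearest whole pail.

Holding cost per pail per year: H = 27% × $16.2 = $4.3740
2DS/H = 2·24,000·340/4.374 = 3,731,138.55
EOQ = √3,731,138.55 ≈ 1,931.62

1,932 pails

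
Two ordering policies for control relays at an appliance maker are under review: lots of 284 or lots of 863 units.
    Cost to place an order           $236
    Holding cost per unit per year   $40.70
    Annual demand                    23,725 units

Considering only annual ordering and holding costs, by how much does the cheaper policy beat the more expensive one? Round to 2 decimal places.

TC(Q) = (D/Q)S + (Q/2)H
TC(284) = (23,725/284)×236 + (284/2)×40.7 = $25,494.54
TC(863) = (23,725/863)×236 + (863/2)×40.7 = $24,050.00
Lots of 863 are cheaper by $1,444.54.

$1,444.54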